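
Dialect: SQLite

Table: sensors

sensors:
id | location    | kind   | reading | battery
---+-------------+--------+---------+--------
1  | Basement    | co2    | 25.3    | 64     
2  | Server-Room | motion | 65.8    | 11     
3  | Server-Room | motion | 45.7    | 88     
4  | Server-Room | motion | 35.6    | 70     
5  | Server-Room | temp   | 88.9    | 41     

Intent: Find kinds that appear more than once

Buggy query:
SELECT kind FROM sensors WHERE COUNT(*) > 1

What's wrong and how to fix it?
Bug: COUNT(*) is an aggregate and cannot be used in WHERE

Fix: GROUP BY kind, then filter groups with HAVING COUNT(*) > 1

Corrected query:
SELECT kind FROM sensors GROUP BY kind HAVING COUNT(*) > 1

Result:
kind  
------
motion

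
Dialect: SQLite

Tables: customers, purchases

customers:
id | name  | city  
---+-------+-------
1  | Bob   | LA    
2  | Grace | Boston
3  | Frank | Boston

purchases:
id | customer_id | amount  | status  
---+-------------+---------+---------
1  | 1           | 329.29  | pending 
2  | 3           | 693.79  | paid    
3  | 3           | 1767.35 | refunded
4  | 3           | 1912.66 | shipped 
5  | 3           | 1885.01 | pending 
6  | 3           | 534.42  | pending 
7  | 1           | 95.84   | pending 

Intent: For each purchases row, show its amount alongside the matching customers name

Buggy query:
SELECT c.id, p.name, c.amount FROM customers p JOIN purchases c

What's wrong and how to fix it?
Bug: JOIN with no ON clause produces a cartesian product; every purchases row pairs with every customers row

Fix: Specify the join condition linking the foreign key to the parent id

Corrected query:
SELECT c.id, p.name, c.amount FROM customers p JOIN purchases c ON c.customer_id = p.id

Result:
id | name  | amount 
---+-------+--------
1  | Bob   | 329.29 
2  | Frank | 693.79 
3  | Frank | 1767.35
4  | Frank | 1912.66
5  | Frank | 1885.01
6  | Frank | 534.42 
7  | Bob   | 95.84  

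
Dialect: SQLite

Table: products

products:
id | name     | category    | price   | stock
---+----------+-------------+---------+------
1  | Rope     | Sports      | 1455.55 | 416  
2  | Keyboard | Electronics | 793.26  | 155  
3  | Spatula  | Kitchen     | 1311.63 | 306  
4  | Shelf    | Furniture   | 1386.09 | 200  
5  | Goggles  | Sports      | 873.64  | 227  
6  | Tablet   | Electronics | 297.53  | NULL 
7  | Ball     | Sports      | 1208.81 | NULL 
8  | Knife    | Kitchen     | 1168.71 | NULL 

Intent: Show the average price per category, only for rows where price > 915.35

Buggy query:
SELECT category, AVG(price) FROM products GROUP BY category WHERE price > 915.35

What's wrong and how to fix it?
Bug: WHERE cannot follow GROUP BY

Fix: Move the WHERE clause before GROUP BY

Corrected query:
SELECT category, AVG(price) FROM products WHERE price > 915.35 GROUP BY category

Result:
category  | AVG(price)
----------+-----------
Furniture | 1386.09   
Kitchen   | 1240.17   
Sports    | 1332.18   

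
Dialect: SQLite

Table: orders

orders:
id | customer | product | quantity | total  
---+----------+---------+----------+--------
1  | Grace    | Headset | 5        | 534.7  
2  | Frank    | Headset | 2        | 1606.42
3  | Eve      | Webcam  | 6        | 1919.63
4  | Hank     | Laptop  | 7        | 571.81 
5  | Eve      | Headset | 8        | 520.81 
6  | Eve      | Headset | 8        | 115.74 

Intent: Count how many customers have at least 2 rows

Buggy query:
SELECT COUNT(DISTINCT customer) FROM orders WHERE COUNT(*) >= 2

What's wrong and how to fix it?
Bug: WHERE filters individual rows, not groups, so a group-level COUNT is invalid there

Fix: Use a subquery that GROUPs and filters with HAVING, then count its rows

Corrected query:
SELECT COUNT(*) FROM (SELECT customer FROM orders GROUP BY customer HAVING COUNT(*) >= 2)

Result:
COUNT(*)
--------
1       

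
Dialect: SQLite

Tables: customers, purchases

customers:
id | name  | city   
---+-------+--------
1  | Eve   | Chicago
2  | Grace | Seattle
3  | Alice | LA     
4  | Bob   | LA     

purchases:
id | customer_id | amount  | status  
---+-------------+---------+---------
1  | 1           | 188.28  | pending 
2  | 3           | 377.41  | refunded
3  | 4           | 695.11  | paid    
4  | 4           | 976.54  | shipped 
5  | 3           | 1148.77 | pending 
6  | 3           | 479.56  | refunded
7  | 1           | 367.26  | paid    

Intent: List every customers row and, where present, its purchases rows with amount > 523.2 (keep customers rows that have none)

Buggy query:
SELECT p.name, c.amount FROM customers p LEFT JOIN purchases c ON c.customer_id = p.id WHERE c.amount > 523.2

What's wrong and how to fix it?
Bug: A WHERE condition on the right-hand table after LEFT JOIN drops unmatched parents

Fix: Put 'c.amount > 523.2' in the JOIN's ON clause instead of WHERE

Corrected query:
SELECT p.name, c.amount FROM customers p LEFT JOIN purchases c ON c.customer_id = p.id AND c.amount > 523.2

Result:
name  | amount 
------+--------
Eve   | NULL   
Grace | NULL   
Alice | 1148.77
Bob   | 695.11 
Bob   | 976.54 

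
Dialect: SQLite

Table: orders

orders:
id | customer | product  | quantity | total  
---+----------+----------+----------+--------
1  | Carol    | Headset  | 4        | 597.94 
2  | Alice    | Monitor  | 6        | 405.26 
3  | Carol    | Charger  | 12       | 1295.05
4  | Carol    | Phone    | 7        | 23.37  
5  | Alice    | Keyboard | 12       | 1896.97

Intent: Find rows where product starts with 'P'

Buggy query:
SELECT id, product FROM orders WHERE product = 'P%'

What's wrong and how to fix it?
Bug: '=' compares the literal string including the % character; pattern matching needs LIKE

Fix: Replace '=' with LIKE so 'P%' is treated as a pattern

Corrected query:
SELECT id, product FROM orders WHERE product LIKE 'P%'

Result:
id | product
---+--------
4  | Phone  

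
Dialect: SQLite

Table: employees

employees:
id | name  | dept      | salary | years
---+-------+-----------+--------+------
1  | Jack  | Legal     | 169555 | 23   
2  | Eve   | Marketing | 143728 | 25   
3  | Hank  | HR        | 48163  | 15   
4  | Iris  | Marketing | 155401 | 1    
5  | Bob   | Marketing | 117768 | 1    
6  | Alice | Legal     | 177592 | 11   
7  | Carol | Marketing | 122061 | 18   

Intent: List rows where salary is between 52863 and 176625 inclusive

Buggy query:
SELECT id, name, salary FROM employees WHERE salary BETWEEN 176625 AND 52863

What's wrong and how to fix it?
Bug: The bounds are reversed; BETWEEN a AND b requires a <= b to match anything

Fix: Swap the bounds so the smaller value comes first

Corrected query:
SELECT id, name, salary FROM employees WHERE salary BETWEEN 52863 AND 176625

Result:
id | name  | salary
---+-------+-------
1  | Jack  | 169555
2  | Eve   | 143728
4  | Iris  | 155401
5  | Bob   | 117768
7  | Carol | 122061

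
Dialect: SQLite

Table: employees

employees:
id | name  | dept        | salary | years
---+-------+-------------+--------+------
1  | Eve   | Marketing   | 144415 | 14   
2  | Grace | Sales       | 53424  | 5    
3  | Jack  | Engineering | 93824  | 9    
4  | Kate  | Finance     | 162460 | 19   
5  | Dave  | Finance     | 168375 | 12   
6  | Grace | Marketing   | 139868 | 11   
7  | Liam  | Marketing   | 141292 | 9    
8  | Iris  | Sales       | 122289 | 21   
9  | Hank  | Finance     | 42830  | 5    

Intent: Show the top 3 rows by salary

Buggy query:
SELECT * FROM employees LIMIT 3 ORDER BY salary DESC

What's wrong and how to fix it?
Bug: LIMIT must come after ORDER BY

Fix: Swap the clauses: ORDER BY first, then LIMIT

Corrected query:
SELECT * FROM employees ORDER BY salary DESC LIMIT 3

Result:
id | name | dept      | salary | years
---+------+-----------+--------+------
5  | Dave | Finance   | 168375 | 12   
4  | Kate | Finance   | 162460 | 19   
1  | Eve  | Marketing | 144415 | 14   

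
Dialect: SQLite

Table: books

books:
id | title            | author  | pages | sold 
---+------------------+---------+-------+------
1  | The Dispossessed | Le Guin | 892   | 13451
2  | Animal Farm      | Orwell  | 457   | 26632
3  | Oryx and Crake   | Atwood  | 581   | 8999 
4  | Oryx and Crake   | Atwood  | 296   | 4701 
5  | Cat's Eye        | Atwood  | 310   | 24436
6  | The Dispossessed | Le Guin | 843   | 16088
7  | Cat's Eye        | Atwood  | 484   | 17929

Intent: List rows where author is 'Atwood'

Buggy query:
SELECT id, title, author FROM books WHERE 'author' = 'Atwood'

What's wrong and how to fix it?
Bug: Single quotes denote string literals in SQL; the column name is being compared as a constant string

Fix: Reference the column as author without single quotes

Corrected query:
SELECT id, title, author FROM books WHERE author = 'Atwood'

Result:
id | title          | author
---+----------------+-------
3  | Oryx and Crake | Atwood
4  | Oryx and Crake | Atwood
5  | Cat's Eye      | Atwood
7  | Cat's Eye      | Atwood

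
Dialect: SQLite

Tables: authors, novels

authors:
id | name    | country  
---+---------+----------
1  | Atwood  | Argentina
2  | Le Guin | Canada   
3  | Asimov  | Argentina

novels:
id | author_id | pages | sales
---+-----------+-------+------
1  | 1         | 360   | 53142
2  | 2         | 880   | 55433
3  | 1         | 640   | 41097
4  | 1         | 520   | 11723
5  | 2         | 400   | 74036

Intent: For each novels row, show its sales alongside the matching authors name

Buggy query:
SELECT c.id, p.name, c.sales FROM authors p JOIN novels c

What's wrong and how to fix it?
Bug: JOIN with no ON clause produces a cartesian product; every novels row pairs with every authors row

Fix: Add ON c.author_id = p.id to the JOIN

Corrected query:
SELECT c.id, p.name, c.sales FROM authors p JOIN novels c ON c.author_id = p.id

Result:
id | name    | sales
---+---------+------
1  | Atwood  | 53142
2  | Le Guin | 55433
3  | Atwood  | 41097
4  | Atwood  | 11723
5  | Le Guin | 74036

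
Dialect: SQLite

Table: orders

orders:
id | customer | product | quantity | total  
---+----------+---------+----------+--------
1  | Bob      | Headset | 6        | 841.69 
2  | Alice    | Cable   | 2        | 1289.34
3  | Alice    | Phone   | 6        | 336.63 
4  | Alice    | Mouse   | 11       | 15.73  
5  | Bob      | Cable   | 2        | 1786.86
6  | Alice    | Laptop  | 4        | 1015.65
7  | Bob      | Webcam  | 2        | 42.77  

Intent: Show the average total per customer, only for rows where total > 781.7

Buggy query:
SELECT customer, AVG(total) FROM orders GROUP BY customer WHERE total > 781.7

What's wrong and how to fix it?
Bug: Row-level WHERE must come before GROUP BY in the clause order

Fix: Move the WHERE clause before GROUP BY

Corrected query:
SELECT customer, AVG(total) FROM orders WHERE total > 781.7 GROUP BY customer

Result:
customer | AVG(total)
---------+-----------
Alice    | 1152.495  
Bob      | 1314.275  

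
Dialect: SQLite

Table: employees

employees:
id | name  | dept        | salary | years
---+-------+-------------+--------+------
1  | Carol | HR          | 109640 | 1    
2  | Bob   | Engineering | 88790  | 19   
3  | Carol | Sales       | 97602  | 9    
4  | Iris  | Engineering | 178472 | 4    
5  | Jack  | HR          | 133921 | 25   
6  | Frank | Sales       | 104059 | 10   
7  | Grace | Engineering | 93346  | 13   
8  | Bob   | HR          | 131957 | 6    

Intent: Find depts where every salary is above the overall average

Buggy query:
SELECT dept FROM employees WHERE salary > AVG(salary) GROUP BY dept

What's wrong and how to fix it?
Bug: WHERE evaluates per row before aggregation, so AVG() is unavailable

Fix: Compute the overall average in a scalar subquery and compare each group's MIN against it in HAVING

Corrected query:
SELECT dept FROM employees GROUP BY dept HAVING MIN(salary) > (SELECT AVG(salary) FROM employees)

Result:
(no rows)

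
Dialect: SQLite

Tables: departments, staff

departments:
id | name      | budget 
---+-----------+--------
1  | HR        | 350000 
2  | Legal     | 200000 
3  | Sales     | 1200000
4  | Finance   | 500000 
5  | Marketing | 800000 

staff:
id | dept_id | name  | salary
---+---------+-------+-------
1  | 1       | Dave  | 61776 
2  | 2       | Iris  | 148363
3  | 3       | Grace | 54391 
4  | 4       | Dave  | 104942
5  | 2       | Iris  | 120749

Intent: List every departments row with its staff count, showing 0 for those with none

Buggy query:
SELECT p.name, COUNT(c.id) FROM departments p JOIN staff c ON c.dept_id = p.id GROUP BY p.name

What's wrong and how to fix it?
Bug: INNER JOIN drops departments rows that have no matching staff rows

Fix: Switch to LEFT JOIN to retain unmatched parent rows

Corrected query:
SELECT p.name, COUNT(c.id) FROM departments p LEFT JOIN staff c ON c.dept_id = p.id GROUP BY p.name

Result:
name      | COUNT(c.id)
----------+------------
Finance   | 1          
HR        | 1          
Legal     | 2          
Marketing | 0          
Sales     | 1          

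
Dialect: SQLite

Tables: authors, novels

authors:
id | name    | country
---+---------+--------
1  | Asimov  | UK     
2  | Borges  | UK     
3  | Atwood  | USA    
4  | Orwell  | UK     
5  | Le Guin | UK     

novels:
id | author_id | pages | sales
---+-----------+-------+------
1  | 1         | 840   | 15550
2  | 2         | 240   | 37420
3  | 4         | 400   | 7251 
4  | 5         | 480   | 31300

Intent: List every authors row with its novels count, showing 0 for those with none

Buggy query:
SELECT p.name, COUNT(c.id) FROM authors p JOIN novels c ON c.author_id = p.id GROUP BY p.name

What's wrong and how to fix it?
Bug: An inner join excludes parents with zero children

Fix: Switch to LEFT JOIN to retain unmatched parent rows

Corrected query:
SELECT p.name, COUNT(c.id) FROM authors p LEFT JOIN novels c ON c.author_id = p.id GROUP BY p.name

Result:
name    | COUNT(c.id)
--------+------------
Asimov  | 1          
Atwood  | 0          
Borges  | 1          
Le Guin | 1          
Orwell  | 1          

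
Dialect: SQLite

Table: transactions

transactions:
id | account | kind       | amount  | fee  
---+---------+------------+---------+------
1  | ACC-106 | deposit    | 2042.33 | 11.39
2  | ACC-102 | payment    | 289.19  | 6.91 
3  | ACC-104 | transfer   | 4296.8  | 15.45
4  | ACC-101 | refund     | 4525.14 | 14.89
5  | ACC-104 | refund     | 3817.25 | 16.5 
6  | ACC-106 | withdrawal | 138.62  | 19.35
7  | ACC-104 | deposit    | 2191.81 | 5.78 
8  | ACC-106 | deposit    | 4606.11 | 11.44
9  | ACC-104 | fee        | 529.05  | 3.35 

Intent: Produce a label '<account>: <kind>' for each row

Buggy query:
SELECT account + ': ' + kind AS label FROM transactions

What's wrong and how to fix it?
Bug: SQLite uses || for string concatenation; + coerces text to numbers (yielding 0)

Fix: Use the || operator for string concatenation

Corrected query:
SELECT account || ': ' || kind AS label FROM transactions

Result:
label              
-------------------
ACC-106: deposit   
ACC-102: payment   
ACC-104: transfer  
ACC-101: refund    
ACC-104: refund    
ACC-106: withdrawal
ACC-104: deposit   
ACC-106: deposit   
ACC-104: fee       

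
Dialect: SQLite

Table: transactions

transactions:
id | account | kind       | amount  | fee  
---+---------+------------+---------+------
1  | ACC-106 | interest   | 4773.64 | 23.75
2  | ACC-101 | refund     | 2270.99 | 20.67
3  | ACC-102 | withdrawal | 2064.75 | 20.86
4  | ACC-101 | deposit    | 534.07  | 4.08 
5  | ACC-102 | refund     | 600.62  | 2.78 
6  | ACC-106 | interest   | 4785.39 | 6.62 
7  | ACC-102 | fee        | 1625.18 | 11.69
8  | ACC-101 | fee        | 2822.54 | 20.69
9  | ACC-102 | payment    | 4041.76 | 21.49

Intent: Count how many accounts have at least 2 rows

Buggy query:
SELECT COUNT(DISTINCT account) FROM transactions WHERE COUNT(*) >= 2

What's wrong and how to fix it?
Bug: COUNT(*) cannot appear in WHERE; the per-group count doesn't exist yet

Fix: Use a subquery that GROUPs and filters with HAVING, then count its rows

Corrected query:
SELECT COUNT(*) FROM (SELECT account FROM transactions GROUP BY account HAVING COUNT(*) >= 2)

Result:
COUNT(*)
--------
3       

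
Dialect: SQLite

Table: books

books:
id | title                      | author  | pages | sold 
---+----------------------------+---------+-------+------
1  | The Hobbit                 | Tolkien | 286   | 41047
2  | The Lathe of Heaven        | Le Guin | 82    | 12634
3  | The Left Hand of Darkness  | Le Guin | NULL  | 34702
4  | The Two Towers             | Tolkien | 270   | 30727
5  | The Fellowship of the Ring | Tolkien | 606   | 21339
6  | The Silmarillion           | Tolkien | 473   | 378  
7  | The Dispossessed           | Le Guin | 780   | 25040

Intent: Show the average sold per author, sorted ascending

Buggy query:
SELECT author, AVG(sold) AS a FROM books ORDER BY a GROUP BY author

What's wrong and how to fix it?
Bug: ORDER BY appears before GROUP BY; SQL clause order requires GROUP BY first

Fix: Move ORDER BY to the end, after GROUP BY

Corrected query:
SELECT author, AVG(sold) AS a FROM books GROUP BY author ORDER BY a

Result:
author  | a           
--------+-------------
Tolkien | 23372.75    
Le Guin | 24125.333333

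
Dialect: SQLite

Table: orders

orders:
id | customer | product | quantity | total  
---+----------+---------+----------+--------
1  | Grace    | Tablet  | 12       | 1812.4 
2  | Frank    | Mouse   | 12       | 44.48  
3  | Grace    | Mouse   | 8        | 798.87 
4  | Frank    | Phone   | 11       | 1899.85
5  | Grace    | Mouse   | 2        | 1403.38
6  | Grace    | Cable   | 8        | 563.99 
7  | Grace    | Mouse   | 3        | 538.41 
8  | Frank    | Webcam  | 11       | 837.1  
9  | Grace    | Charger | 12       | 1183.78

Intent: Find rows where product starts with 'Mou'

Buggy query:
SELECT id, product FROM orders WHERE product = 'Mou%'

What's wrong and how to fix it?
Bug: '=' compares the literal string including the % character; pattern matching needs LIKE

Fix: Use LIKE for wildcard pattern matching

Corrected query:
SELECT id, product FROM orders WHERE product LIKE 'Mou%'

Result:
id | product
---+--------
2  | Mouse  
3  | Mouse  
5  | Mouse  
7  | Mouse  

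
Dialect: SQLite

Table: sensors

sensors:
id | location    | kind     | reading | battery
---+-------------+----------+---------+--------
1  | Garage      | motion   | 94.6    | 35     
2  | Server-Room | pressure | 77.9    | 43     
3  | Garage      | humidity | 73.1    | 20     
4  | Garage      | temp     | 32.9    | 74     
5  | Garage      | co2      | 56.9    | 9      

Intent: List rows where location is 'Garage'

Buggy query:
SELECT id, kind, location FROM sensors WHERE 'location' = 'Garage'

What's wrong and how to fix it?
Bug: Single quotes denote string literals in SQL; the column name is being compared as a constant string

Fix: Remove the quotes around the column name (or use double quotes for an identifier)

Corrected query:
SELECT id, kind, location FROM sensors WHERE location = 'Garage'

Result:
id | kind     | location
---+----------+---------
1  | motion   | Garage  
3  | humidity | Garage  
4  | temp     | Garage  
5  | co2      | Garage  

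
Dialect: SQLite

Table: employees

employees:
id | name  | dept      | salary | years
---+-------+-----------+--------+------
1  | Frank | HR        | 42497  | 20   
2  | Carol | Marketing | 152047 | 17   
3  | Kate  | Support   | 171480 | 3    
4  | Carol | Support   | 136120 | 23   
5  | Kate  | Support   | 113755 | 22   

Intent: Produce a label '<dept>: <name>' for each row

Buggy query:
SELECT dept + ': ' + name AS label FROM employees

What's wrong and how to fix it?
Bug: SQLite uses || for string concatenation; + coerces text to numbers (yielding 0)

Fix: Use the || operator for string concatenation

Corrected query:
SELECT dept || ': ' || name AS label FROM employees

Result:
label           
----------------
HR: Frank       
Marketing: Carol
Support: Kate   
Support: Carol  
Support: Kate   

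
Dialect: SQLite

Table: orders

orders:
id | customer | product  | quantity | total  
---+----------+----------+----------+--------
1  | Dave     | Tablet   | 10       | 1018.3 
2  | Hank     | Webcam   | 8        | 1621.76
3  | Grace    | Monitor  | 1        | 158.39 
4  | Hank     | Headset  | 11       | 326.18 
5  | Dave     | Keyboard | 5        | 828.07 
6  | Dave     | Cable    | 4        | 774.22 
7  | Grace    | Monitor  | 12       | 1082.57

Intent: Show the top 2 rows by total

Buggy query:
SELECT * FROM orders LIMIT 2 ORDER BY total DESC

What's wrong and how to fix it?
Bug: ORDER BY cannot follow LIMIT; LIMIT is the final clause

Fix: Swap the clauses: ORDER BY first, then LIMIT

Corrected query:
SELECT * FROM orders ORDER BY total DESC LIMIT 2

Result:
id | customer | product | quantity | total  
---+----------+---------+----------+--------
2  | Hank     | Webcam  | 8        | 1621.76
7  | Grace    | Monitor | 12       | 1082.57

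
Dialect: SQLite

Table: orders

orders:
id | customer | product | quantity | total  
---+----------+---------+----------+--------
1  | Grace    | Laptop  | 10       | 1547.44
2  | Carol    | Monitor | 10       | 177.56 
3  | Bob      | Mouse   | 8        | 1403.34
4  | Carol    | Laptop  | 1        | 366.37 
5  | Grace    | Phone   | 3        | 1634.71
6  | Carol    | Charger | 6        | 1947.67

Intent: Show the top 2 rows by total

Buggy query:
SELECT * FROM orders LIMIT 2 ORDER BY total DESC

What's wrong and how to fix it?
Bug: LIMIT must come after ORDER BY

Fix: Sort with ORDER BY, then apply LIMIT

Corrected query:
SELECT * FROM orders ORDER BY total DESC LIMIT 2

Result:
id | customer | product | quantity | total  
---+----------+---------+----------+--------
6  | Carol    | Charger | 6        | 1947.67
5  | Grace    | Phone   | 3        | 1634.71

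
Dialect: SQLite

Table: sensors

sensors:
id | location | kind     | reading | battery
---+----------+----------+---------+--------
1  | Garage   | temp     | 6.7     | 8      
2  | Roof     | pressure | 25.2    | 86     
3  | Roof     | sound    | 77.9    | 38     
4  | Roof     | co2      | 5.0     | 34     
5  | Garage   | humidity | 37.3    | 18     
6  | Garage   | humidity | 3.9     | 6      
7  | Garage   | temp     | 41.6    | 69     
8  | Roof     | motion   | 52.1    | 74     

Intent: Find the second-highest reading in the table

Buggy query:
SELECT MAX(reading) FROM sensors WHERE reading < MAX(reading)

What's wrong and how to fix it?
Bug: MAX(reading) on the right of the comparison is an aggregate-in-WHERE error

Fix: Compute the overall MAX in a subquery, then take MAX of rows below it

Corrected query:
SELECT MAX(reading) FROM sensors WHERE reading < (SELECT MAX(reading) FROM sensors)

Result:
MAX(reading)
------------
52.1        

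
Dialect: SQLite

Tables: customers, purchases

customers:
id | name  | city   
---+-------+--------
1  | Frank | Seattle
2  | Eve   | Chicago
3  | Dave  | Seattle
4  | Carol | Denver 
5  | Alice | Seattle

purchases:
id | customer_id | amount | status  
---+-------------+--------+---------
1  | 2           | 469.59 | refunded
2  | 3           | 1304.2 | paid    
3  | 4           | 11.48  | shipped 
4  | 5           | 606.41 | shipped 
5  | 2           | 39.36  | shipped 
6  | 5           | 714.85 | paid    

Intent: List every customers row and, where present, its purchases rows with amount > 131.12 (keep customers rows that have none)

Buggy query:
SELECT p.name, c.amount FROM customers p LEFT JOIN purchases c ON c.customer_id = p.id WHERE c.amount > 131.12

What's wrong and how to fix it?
Bug: Filtering c.amount in WHERE discards the NULL rows produced by LEFT JOIN, turning it into an inner join

Fix: Put 'c.amount > 131.12' in the JOIN's ON clause instead of WHERE

Corrected query:
SELECT p.name, c.amount FROM customers p LEFT JOIN purchases c ON c.customer_id = p.id AND c.amount > 131.12

Result:
name  | amount
------+-------
Frank | NULL  
Eve   | 469.59
Dave  | 1304.2
Carol | NULL  
Alice | 606.41
Alice | 714.85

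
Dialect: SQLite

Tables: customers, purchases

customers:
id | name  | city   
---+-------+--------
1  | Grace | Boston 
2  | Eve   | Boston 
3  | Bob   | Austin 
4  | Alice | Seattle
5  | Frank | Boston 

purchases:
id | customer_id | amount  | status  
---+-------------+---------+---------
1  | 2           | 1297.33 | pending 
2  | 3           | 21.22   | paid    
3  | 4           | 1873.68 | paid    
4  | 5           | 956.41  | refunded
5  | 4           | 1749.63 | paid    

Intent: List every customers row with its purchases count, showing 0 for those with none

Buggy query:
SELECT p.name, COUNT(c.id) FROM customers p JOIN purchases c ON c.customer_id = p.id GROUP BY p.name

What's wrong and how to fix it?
Bug: An inner join excludes parents with zero children

Fix: Use LEFT JOIN so parents without children still appear (COUNT(c.id) gives 0)

Corrected query:
SELECT p.name, COUNT(c.id) FROM customers p LEFT JOIN purchases c ON c.customer_id = p.id GROUP BY p.name

Result:
name  | COUNT(c.id)
------+------------
Alice | 2          
Bob   | 1          
Eve   | 1          
Frank | 1          
Grace | 0          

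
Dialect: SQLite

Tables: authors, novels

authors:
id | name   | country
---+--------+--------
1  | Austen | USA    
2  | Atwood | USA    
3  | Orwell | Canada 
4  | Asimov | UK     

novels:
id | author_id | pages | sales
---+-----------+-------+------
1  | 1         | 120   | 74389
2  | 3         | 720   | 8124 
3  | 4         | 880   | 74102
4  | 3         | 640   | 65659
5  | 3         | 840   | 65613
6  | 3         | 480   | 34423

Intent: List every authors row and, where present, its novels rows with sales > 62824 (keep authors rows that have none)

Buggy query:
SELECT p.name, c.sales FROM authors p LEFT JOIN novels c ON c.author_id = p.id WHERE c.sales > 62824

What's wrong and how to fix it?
Bug: Filtering c.sales in WHERE discards the NULL rows produced by LEFT JOIN, turning it into an inner join

Fix: Move the right-table condition into the ON clause so unmatched parents are kept

Corrected query:
SELECT p.name, c.sales FROM authors p LEFT JOIN novels c ON c.author_id = p.id AND c.sales > 62824

Result:
name   | sales
-------+------
Austen | 74389
Atwood | NULL 
Orwell | 65613
Orwell | 65659
Asimov | 74102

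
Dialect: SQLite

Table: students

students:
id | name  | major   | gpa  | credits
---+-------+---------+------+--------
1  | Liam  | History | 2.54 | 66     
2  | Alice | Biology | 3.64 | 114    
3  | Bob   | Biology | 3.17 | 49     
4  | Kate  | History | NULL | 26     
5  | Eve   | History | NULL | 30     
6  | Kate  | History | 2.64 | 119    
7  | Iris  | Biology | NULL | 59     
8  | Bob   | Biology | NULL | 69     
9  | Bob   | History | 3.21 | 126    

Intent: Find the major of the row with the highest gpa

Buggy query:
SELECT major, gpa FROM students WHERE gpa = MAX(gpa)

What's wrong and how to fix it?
Bug: MAX(gpa) is an aggregate and cannot be used directly in WHERE

Fix: Use a subquery: WHERE gpa = (SELECT MAX(gpa) FROM students)

Corrected query:
SELECT major, gpa FROM students WHERE gpa = (SELECT MAX(gpa) FROM students)

Result:
major   | gpa 
--------+-----
Biology | 3.64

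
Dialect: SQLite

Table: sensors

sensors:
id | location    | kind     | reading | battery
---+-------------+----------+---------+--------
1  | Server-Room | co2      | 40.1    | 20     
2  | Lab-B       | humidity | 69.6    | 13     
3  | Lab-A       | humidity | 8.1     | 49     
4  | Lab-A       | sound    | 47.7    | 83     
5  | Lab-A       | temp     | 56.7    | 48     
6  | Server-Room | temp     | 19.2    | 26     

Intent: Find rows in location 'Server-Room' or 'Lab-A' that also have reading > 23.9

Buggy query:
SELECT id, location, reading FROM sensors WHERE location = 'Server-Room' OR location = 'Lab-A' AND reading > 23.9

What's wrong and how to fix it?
Bug: AND binds tighter than OR, so this parses as location = 'Server-Room' OR (location = 'Lab-A' AND reading > 23.9)

Fix: Group the OR with parentheses (or use IN), then AND the threshold

Corrected query:
SELECT id, location, reading FROM sensors WHERE (location = 'Server-Room' OR location = 'Lab-A') AND reading > 23.9

Result:
id | location    | reading
---+-------------+--------
1  | Server-Room | 40.1   
4  | Lab-A       | 47.7   
5  | Lab-A       | 56.7   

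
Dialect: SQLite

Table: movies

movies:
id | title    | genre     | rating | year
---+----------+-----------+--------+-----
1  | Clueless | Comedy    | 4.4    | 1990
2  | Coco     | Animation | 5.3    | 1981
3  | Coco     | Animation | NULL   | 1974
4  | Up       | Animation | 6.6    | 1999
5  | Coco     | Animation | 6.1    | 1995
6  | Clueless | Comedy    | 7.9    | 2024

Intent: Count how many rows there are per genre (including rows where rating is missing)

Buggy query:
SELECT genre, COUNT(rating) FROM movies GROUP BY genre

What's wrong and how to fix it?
Bug: COUNT(column) counts non-NULL values only; rows with NULL rating aren't counted

Fix: Replace COUNT(rating) with COUNT(*)

Corrected query:
SELECT genre, COUNT(*) FROM movies GROUP BY genre

Result:
genre     | COUNT(*)
----------+---------
Animation | 4       
Comedy    | 2       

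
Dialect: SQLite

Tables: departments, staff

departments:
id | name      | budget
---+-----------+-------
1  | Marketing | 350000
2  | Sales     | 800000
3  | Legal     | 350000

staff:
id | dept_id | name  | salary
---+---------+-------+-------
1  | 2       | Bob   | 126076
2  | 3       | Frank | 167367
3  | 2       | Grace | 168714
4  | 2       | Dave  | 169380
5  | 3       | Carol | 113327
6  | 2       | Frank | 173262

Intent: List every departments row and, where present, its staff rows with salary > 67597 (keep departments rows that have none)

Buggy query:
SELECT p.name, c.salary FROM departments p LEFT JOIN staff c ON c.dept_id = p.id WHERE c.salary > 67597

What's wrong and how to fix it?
Bug: A WHERE condition on the right-hand table after LEFT JOIN drops unmatched parents

Fix: Move the right-table condition into the ON clause so unmatched parents are kept

Corrected query:
SELECT p.name, c.salary FROM departments p LEFT JOIN staff c ON c.dept_id = p.id AND c.salary > 67597

Result:
name      | salary
----------+-------
Marketing | NULL  
Sales     | 126076
Sales     | 168714
Sales     | 169380
Sales     | 173262
Legal     | 113327
Legal     | 167367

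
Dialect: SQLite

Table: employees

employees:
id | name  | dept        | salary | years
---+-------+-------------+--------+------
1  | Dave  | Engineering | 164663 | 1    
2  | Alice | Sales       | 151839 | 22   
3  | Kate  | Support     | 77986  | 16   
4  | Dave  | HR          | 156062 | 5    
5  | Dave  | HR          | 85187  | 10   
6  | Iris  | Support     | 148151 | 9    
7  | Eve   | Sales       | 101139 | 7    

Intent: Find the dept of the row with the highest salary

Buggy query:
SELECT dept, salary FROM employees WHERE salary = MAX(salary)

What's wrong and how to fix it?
Bug: MAX(salary) is an aggregate and cannot be used directly in WHERE

Fix: Use a subquery: WHERE salary = (SELECT MAX(salary) FROM employees)

Corrected query:
SELECT dept, salary FROM employees WHERE salary = (SELECT MAX(salary) FROM employees)

Result:
dept        | salary
------------+-------
Engineering | 164663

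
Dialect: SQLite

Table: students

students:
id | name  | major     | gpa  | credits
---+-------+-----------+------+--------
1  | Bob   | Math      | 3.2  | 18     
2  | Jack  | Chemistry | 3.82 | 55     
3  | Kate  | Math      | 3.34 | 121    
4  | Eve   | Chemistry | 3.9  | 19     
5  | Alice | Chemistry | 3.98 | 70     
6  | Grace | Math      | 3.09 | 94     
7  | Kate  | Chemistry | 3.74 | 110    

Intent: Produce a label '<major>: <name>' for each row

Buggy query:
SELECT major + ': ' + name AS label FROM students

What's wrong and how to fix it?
Bug: SQLite uses || for string concatenation; + coerces text to numbers (yielding 0)

Fix: Replace + with || to concatenate text

Corrected query:
SELECT major || ': ' || name AS label FROM students

Result:
label           
----------------
Math: Bob       
Chemistry: Jack 
Math: Kate      
Chemistry: Eve  
Chemistry: Alice
Math: Grace     
Chemistry: Kate 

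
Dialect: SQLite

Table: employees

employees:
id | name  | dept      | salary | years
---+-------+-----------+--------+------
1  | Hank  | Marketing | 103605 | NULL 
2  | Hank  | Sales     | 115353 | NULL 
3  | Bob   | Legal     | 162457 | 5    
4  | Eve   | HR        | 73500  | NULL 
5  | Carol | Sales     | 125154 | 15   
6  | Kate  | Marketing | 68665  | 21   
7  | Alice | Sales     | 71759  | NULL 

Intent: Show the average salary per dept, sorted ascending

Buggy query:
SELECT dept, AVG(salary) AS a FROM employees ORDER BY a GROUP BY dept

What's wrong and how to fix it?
Bug: ORDER BY appears before GROUP BY; SQL clause order requires GROUP BY first

Fix: Move ORDER BY to the end, after GROUP BY

Corrected query:
SELECT dept, AVG(salary) AS a FROM employees GROUP BY dept ORDER BY a

Result:
dept      | a            
----------+--------------
HR        | 73500        
Marketing | 86135        
Sales     | 104088.666667
Legal     | 162457       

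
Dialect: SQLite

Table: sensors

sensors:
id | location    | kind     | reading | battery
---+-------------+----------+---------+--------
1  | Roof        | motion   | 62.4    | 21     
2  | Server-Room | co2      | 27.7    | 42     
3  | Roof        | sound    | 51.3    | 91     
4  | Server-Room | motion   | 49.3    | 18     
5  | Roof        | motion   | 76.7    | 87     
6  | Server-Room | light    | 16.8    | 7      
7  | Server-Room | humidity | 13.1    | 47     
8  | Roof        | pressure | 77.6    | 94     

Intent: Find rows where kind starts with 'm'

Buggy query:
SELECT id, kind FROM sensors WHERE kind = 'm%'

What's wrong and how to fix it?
Bug: Wildcards only work with LIKE; '=' treats '%' as a literal character

Fix: Use LIKE for wildcard pattern matching

Corrected query:
SELECT id, kind FROM sensors WHERE kind LIKE 'm%'

Result:
id | kind  
---+-------
1  | motion
4  | motion
5  | motion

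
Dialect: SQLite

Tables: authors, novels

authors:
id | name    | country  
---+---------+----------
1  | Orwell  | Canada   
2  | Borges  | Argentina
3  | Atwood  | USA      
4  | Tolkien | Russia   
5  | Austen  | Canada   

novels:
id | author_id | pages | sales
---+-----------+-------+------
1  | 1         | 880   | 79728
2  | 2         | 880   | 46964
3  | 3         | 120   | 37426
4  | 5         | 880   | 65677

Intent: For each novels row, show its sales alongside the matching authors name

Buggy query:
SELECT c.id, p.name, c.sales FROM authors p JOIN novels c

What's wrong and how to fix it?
Bug: JOIN with no ON clause produces a cartesian product; every novels row pairs with every authors row

Fix: Add ON c.author_id = p.id to the JOIN

Corrected query:
SELECT c.id, p.name, c.sales FROM authors p JOIN novels c ON c.author_id = p.id

Result:
id | name   | sales
---+--------+------
1  | Orwell | 79728
2  | Borges | 46964
3  | Atwood | 37426
4  | Austen | 65677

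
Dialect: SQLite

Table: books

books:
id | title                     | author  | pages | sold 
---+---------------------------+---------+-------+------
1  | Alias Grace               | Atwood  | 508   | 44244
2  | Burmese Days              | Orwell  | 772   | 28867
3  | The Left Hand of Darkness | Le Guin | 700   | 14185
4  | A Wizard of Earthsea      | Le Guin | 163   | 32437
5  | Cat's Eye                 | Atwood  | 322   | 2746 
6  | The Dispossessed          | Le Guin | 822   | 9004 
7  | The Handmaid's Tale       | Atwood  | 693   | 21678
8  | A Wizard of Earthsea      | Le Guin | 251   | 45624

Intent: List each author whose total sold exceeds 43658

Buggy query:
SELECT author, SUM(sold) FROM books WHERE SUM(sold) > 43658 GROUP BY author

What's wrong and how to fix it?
Bug: Aggregate functions cannot appear in a WHERE clause

Fix: Move the aggregate condition to a HAVING clause

Corrected query:
SELECT author, SUM(sold) FROM books GROUP BY author HAVING SUM(sold) > 43658

Result:
author  | SUM(sold)
--------+----------
Atwood  | 68668    
Le Guin | 101250   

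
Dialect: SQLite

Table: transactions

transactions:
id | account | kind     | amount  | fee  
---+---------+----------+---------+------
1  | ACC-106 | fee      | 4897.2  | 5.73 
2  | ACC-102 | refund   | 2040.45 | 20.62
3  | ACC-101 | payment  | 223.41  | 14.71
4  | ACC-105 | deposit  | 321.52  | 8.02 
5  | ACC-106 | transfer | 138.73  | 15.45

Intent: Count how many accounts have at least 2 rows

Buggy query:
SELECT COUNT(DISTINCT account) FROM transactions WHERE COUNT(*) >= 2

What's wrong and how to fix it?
Bug: COUNT(*) cannot appear in WHERE; the per-group count doesn't exist yet

Fix: Group first with HAVING COUNT(*) >= 2, then COUNT the resulting groups

Corrected query:
SELECT COUNT(*) FROM (SELECT account FROM transactions GROUP BY account HAVING COUNT(*) >= 2)

Result:
COUNT(*)
--------
1       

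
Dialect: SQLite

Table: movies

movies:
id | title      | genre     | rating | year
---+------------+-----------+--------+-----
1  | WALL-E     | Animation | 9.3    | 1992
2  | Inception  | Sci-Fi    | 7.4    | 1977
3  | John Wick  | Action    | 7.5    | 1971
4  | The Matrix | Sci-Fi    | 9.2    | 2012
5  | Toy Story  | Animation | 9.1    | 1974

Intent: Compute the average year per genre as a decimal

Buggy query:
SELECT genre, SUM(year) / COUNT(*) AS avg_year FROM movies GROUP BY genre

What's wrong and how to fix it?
Bug: SUM(year) and COUNT(*) are both integers; the division truncates the fractional part

Fix: Cast one side to REAL so the division keeps the fractional part

Corrected query:
SELECT genre, SUM(year) * 1.0 / COUNT(*) AS avg_year FROM movies GROUP BY genre

Result:
genre     | avg_year
----------+---------
Action    | 1971    
Animation | 1983    
Sci-Fi    | 1994.5  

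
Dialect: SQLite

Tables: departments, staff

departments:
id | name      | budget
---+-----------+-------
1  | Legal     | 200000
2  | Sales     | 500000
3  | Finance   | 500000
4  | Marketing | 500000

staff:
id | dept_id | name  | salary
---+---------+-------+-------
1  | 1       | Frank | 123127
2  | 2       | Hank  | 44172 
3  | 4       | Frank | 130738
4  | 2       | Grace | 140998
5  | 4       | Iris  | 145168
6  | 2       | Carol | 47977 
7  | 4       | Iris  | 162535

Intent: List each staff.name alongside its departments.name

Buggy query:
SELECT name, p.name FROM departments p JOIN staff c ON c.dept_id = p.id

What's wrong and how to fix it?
Bug: 'name' exists in both joined tables, so the database can't tell which one is meant

Fix: Qualify the column with its table alias (c.name)

Corrected query:
SELECT c.name, p.name FROM departments p JOIN staff c ON c.dept_id = p.id

Result:
name  | name     
------+----------
Frank | Legal    
Hank  | Sales    
Frank | Marketing
Grace | Sales    
Iris  | Marketing
Carol | Sales    
Iris  | Marketing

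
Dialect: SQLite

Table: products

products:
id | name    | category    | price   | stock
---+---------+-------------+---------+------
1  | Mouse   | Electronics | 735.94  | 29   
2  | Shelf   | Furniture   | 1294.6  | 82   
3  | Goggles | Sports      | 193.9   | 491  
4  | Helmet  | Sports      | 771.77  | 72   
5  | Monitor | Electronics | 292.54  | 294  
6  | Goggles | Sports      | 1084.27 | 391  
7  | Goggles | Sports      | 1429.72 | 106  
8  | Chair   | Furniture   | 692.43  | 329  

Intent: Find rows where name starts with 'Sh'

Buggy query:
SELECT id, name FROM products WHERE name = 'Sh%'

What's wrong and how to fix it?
Bug: Wildcards only work with LIKE; '=' treats '%' as a literal character

Fix: Use LIKE for wildcard pattern matching

Corrected query:
SELECT id, name FROM products WHERE name LIKE 'Sh%'

Result:
id | name 
---+------
2  | Shelf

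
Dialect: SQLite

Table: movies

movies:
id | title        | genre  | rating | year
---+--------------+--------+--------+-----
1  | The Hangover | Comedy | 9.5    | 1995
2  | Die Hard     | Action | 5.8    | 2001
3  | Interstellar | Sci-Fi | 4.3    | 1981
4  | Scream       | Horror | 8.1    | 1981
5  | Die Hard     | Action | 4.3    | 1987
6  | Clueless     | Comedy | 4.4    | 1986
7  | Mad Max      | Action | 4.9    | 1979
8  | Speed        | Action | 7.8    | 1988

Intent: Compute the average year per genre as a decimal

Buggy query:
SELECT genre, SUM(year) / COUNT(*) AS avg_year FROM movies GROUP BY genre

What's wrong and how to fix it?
Bug: Both operands are integers, so '/' performs integer division and truncates

Fix: Cast one side to REAL so the division keeps the fractional part

Corrected query:
SELECT genre, SUM(year) * 1.0 / COUNT(*) AS avg_year FROM movies GROUP BY genre

Result:
genre  | avg_year
-------+---------
Action | 1988.75 
Comedy | 1990.5  
Horror | 1981    
Sci-Fi | 1981    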